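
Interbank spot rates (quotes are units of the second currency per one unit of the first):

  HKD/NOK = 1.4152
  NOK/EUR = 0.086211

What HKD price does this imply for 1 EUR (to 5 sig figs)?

EUR/HKD = 8.1963

1 EUR ÷ 0.086211 = 11.5994 NOK
11.5994 NOK ÷ 1.4152 = 8.19633 HKD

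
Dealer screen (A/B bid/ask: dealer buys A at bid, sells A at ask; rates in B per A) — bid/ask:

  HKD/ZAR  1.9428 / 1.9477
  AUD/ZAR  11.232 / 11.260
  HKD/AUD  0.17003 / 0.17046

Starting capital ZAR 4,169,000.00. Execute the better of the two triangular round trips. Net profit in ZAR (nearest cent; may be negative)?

Net profit: ZAR 50,870.42

Best loop ZAR → AUD → HKD → ZAR:
ZAR 4,169,000.00 ÷ 11.260 (buy AUD at ask) = AUD 370,248.67
AUD 370,248.67 ÷ 0.17046 (buy HKD at ask) = HKD 2,172,056.01
HKD 2,172,056.01 × 1.9428 (sell HKD at bid) = ZAR 4,219,870.42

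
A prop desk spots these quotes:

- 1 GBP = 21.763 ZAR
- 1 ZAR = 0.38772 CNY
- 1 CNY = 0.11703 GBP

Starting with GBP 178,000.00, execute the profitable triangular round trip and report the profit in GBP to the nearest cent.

Profit: GBP 2,254.38

Profitable loop is GBP → CNY → ZAR → GBP:
GBP 178,000.00 ÷ 0.11703 = CNY 1,520,977.53
CNY 1,520,977.53 ÷ 0.38772 = ZAR 3,922,876.11
ZAR 3,922,876.11 ÷ 21.763 = GBP 180,254.38
Profit = GBP 180,254.38 − GBP 178,000.00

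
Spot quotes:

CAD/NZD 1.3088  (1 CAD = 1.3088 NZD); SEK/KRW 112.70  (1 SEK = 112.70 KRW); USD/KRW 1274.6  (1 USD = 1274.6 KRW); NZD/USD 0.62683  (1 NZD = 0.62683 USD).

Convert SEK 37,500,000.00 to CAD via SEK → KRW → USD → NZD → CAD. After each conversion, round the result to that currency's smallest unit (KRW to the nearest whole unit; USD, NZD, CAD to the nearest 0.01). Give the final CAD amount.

SEK 37,500,000.00 × 112.70 = KRW 4,226,250,000
KRW 4,226,250,000 ÷ 1274.6 = USD 3,315,746.12
USD 3,315,746.12 ÷ 0.62683 = NZD 5,289,705.53
NZD 5,289,705.53 ÷ 1.3088 = CAD 4,041,645.42

CAD 4,041,645.42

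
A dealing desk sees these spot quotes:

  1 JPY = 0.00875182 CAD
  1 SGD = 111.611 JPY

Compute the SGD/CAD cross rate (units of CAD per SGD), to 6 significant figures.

SGD/CAD = 0.976799

1 SGD × 111.611 = 111.611 JPY
111.611 JPY × 0.00875182 = 0.976799 CAD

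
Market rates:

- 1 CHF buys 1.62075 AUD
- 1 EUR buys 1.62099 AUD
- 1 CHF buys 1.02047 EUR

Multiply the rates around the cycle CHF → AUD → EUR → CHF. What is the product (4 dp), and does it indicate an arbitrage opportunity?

Around CHF → AUD → EUR → CHF: 1 × 1.62075 ÷ 1.62099 ÷ 1.02047 = 0.979796
Product < 1; profitable direction is CHF → EUR → AUD → CHF.

0.9798 (arbitrage exists)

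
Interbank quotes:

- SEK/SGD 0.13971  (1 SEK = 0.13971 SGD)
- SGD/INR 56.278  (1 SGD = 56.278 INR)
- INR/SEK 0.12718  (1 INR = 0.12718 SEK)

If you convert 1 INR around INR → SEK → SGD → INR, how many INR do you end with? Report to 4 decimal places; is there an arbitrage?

1.0000 (no arbitrage)

Around INR → SEK → SGD → INR: 1 × 0.12718 × 0.13971 × 56.278 = 0.999965
Product ≈ 1 (deviation 0.003%, within rounding noise).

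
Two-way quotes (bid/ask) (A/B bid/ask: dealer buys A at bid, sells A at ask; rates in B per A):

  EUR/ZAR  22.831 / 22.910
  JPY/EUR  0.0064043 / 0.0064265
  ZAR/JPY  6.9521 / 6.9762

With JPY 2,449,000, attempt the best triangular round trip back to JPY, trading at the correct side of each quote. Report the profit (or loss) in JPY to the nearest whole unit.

Net profit: JPY 40,438

Best loop JPY → EUR → ZAR → JPY:
JPY 2,449,000 × 0.0064043 (sell JPY at bid) = EUR 15,684.13
EUR 15,684.13 × 22.831 (sell EUR at bid) = ZAR 358,084.39
ZAR 358,084.39 × 6.9521 (sell ZAR at bid) = JPY 2,489,438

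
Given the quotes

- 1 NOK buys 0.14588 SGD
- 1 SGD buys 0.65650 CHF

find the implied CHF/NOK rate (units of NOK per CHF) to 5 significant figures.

1 CHF ÷ 0.65650 = 1.52323 SGD
1.52323 SGD ÷ 0.14588 = 10.4417 NOK

CHF/NOK = 10.442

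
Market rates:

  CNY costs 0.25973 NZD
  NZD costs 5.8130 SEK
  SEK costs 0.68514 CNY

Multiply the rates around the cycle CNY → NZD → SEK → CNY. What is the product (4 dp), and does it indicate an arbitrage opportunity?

Around CNY → NZD → SEK → CNY: 1 × 0.25973 × 5.8130 × 0.68514 = 1.034432
Product > 1; profitable direction is CNY → NZD → SEK → CNY.

1.0344 (arbitrage exists)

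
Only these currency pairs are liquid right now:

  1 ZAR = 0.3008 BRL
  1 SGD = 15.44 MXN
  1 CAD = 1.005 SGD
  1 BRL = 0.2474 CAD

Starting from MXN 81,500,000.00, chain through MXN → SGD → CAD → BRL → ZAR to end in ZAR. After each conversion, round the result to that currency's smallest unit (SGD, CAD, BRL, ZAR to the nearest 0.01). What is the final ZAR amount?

ZAR 70,577,573.67

MXN 81,500,000.00 ÷ 15.44 = SGD 5,278,497.41
SGD 5,278,497.41 ÷ 1.005 = CAD 5,252,236.23
CAD 5,252,236.23 ÷ 0.2474 = BRL 21,229,734.16
BRL 21,229,734.16 ÷ 0.3008 = ZAR 70,577,573.67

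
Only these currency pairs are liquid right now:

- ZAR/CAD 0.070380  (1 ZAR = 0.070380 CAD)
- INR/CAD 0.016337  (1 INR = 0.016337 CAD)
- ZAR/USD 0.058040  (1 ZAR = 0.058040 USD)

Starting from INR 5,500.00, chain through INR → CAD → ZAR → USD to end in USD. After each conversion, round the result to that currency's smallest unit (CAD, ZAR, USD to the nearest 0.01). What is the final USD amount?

USD 74.10

INR 5,500.00 × 0.016337 = CAD 89.85
CAD 89.85 ÷ 0.070380 = ZAR 1,276.64
ZAR 1,276.64 × 0.058040 = USD 74.10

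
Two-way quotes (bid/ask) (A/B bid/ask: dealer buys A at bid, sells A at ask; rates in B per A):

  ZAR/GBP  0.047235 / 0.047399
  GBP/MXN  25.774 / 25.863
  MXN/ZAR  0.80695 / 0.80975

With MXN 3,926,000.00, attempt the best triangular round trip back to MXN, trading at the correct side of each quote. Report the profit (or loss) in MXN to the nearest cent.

Best loop MXN → GBP → ZAR → MXN:
MXN 3,926,000.00 ÷ 25.863 (buy GBP at ask) = GBP 151,799.87
GBP 151,799.87 ÷ 0.047399 (buy ZAR at ask) = ZAR 3,202,596.44
ZAR 3,202,596.44 ÷ 0.80975 (buy MXN at ask) = MXN 3,955,043.45

Net profit: MXN 29,043.45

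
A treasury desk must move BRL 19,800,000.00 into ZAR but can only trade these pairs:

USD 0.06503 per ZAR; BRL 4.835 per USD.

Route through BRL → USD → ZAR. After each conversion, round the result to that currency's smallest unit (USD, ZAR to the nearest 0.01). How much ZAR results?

ZAR 62,973,083.35

BRL 19,800,000.00 ÷ 4.835 = USD 4,095,139.61
USD 4,095,139.61 ÷ 0.06503 = ZAR 62,973,083.35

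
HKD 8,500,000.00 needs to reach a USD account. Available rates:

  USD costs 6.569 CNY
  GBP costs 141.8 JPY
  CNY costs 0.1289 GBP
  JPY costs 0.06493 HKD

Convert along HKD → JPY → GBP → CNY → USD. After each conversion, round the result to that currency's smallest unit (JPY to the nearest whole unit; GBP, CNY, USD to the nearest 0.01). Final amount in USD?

USD 1,090,297.74

HKD 8,500,000.00 ÷ 0.06493 = JPY 130,910,211
JPY 130,910,211 ÷ 141.8 = GBP 923,203.18
GBP 923,203.18 ÷ 0.1289 = CNY 7,162,165.87
CNY 7,162,165.87 ÷ 6.569 = USD 1,090,297.74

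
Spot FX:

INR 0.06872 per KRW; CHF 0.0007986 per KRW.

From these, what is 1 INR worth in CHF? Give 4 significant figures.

INR/CHF = 0.01162

1 INR ÷ 0.06872 = 14.5518 KRW
14.5518 KRW × 0.0007986 = 0.0116211 CHF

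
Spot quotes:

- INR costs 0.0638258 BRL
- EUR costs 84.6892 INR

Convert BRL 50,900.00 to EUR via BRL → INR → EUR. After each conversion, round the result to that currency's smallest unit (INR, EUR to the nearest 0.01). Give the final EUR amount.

EUR 9,416.59

BRL 50,900.00 ÷ 0.0638258 = INR 797,483.15
INR 797,483.15 ÷ 84.6892 = EUR 9,416.59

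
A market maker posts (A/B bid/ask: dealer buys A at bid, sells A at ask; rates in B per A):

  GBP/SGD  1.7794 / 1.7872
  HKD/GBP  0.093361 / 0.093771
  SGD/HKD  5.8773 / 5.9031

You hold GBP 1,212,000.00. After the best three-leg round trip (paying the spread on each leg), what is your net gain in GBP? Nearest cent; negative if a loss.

Best loop GBP → HKD → SGD → GBP:
GBP 1,212,000.00 ÷ 0.093771 (buy HKD at ask) = HKD 12,925,104.78
HKD 12,925,104.78 ÷ 5.9031 (buy SGD at ask) = SGD 2,189,545.29
SGD 2,189,545.29 ÷ 1.7872 (buy GBP at ask) = GBP 1,225,126.06

Net profit: GBP 13,126.06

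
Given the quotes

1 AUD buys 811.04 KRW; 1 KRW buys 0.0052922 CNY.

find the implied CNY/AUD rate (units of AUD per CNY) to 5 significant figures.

1 CNY ÷ 0.0052922 = 188.957 KRW
188.957 KRW ÷ 811.04 = 0.232982 AUD

CNY/AUD = 0.23298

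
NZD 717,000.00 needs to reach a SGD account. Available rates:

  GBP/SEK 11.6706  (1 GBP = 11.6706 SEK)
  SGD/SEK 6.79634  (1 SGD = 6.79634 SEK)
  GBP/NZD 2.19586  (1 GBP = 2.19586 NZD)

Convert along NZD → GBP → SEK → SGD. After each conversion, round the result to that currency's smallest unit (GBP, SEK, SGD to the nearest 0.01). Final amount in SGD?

NZD 717,000.00 ÷ 2.19586 = GBP 326,523.55
GBP 326,523.55 × 11.6706 = SEK 3,810,725.74
SEK 3,810,725.74 ÷ 6.79634 = SGD 560,702.63

SGD 560,702.63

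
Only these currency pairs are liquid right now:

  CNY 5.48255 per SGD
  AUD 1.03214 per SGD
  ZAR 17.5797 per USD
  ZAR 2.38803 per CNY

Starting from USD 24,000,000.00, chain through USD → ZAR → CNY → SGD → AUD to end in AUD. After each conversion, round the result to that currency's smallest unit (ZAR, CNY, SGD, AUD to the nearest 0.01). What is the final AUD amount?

USD 24,000,000.00 × 17.5797 = ZAR 421,912,800.00
ZAR 421,912,800.00 ÷ 2.38803 = CNY 176,678,182.43
CNY 176,678,182.43 ÷ 5.48255 = SGD 32,225,548.77
SGD 32,225,548.77 × 1.03214 = AUD 33,261,277.91

AUD 33,261,277.91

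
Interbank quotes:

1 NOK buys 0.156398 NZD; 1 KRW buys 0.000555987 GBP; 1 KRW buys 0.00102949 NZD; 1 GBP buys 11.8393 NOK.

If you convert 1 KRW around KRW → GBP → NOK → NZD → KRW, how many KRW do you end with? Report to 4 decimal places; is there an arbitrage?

Around KRW → GBP → NOK → NZD → KRW: 1 × 0.000555987 × 11.8393 × 0.156398 ÷ 0.00102949 = 0.999999
Product ≈ 1 (deviation 0.000%, within rounding noise).

1.0000 (no arbitrage)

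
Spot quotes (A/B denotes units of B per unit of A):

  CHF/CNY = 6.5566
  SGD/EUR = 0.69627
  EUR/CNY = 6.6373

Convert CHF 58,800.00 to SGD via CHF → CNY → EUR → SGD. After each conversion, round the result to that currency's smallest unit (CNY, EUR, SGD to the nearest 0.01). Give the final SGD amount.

SGD 83,423.21

CHF 58,800.00 × 6.5566 = CNY 385,528.08
CNY 385,528.08 ÷ 6.6373 = EUR 58,085.08
EUR 58,085.08 ÷ 0.69627 = SGD 83,423.21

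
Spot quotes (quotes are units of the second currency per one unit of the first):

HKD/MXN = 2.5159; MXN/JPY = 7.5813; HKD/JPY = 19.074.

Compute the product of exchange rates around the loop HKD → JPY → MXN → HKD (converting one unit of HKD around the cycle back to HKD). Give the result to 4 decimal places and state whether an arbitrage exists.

Around HKD → JPY → MXN → HKD: 1 × 19.074 ÷ 7.5813 ÷ 2.5159 = 1.000011
Product ≈ 1 (deviation 0.001%, within rounding noise).

1.0000 (no arbitrage)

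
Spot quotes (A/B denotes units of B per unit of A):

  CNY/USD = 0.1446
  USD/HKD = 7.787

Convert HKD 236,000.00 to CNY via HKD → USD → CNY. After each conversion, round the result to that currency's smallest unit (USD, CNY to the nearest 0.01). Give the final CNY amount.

HKD 236,000.00 ÷ 7.787 = USD 30,306.92
USD 30,306.92 ÷ 0.1446 = CNY 209,591.42

CNY 209,591.42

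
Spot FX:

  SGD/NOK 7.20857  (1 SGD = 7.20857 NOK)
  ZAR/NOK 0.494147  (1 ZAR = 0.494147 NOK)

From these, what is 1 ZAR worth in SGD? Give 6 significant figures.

1 ZAR × 0.494147 = 0.494147 NOK
0.494147 NOK ÷ 7.20857 = 0.0685499 SGD

ZAR/SGD = 0.0685499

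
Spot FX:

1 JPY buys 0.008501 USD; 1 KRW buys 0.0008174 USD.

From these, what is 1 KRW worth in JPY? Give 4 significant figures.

KRW/JPY = 0.09615

1 KRW × 0.0008174 = 0.0008174 USD
0.0008174 USD ÷ 0.008501 = 0.0961534 JPY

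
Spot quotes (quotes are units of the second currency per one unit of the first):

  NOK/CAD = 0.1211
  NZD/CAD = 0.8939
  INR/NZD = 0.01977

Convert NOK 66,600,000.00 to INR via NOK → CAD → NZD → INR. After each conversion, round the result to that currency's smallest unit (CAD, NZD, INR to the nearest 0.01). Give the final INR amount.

INR 456,375,966.62

NOK 66,600,000.00 × 0.1211 = CAD 8,065,260.00
CAD 8,065,260.00 ÷ 0.8939 = NZD 9,022,552.86
NZD 9,022,552.86 ÷ 0.01977 = INR 456,375,966.62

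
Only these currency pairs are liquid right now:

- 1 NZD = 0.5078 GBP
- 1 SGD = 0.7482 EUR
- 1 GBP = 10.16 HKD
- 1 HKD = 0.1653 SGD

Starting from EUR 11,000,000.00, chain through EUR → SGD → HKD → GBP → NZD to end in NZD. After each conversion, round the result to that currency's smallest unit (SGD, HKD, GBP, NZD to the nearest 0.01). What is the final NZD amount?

EUR 11,000,000.00 ÷ 0.7482 = SGD 14,701,951.35
SGD 14,701,951.35 ÷ 0.1653 = HKD 88,941,024.50
HKD 88,941,024.50 ÷ 10.16 = GBP 8,754,037.84
GBP 8,754,037.84 ÷ 0.5078 = NZD 17,239,145.02

NZD 17,239,145.02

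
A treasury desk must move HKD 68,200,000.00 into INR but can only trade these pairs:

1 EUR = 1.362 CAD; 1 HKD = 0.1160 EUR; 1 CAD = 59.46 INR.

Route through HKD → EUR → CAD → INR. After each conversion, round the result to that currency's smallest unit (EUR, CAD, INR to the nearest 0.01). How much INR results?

HKD 68,200,000.00 × 0.1160 = EUR 7,911,200.00
EUR 7,911,200.00 × 1.362 = CAD 10,775,054.40
CAD 10,775,054.40 × 59.46 = INR 640,684,734.62

INR 640,684,734.62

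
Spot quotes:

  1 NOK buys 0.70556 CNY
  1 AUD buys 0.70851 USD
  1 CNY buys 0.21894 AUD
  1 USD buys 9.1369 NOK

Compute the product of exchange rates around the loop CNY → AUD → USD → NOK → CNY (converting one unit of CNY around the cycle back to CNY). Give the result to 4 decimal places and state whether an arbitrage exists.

Around CNY → AUD → USD → NOK → CNY: 1 × 0.21894 × 0.70851 × 9.1369 × 0.70556 = 1.000009
Product ≈ 1 (deviation 0.001%, within rounding noise).

1.0000 (no arbitrage)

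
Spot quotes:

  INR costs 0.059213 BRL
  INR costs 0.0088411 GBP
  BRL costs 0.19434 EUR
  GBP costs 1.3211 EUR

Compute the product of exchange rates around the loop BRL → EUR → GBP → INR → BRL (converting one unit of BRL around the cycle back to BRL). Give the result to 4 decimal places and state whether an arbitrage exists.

Around BRL → EUR → GBP → INR → BRL: 1 × 0.19434 ÷ 1.3211 ÷ 0.0088411 × 0.059213 = 0.985229
Product < 1; profitable direction is BRL → INR → GBP → EUR → BRL.

0.9852 (arbitrage exists)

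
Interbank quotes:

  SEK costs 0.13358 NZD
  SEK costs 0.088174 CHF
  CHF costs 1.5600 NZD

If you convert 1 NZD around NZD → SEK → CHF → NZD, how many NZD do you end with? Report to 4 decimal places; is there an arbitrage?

Around NZD → SEK → CHF → NZD: 1 ÷ 0.13358 × 0.088174 × 1.5600 = 1.029731
Product > 1; profitable direction is NZD → SEK → CHF → NZD.

1.0297 (arbitrage exists)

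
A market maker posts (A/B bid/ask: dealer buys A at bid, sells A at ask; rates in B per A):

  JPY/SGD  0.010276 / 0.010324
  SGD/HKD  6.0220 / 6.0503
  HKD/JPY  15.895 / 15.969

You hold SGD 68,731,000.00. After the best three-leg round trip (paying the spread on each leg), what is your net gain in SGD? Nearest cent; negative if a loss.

Net profit: SGD 173,888.86

Best loop SGD → JPY → HKD → SGD:
SGD 68,731,000.00 ÷ 0.010324 (buy JPY at ask) = JPY 6,657,400,232
JPY 6,657,400,232 ÷ 15.969 (buy HKD at ask) = HKD 416,895,249.07
HKD 416,895,249.07 ÷ 6.0503 (buy SGD at ask) = SGD 68,904,888.86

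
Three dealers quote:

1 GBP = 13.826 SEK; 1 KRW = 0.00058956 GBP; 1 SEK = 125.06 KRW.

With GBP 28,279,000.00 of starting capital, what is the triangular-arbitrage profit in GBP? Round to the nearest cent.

Profit: GBP 548,503.60

Profitable loop is GBP → SEK → KRW → GBP:
GBP 28,279,000.00 × 13.826 = SEK 390,985,454.00
SEK 390,985,454.00 × 125.06 = KRW 48,896,640,877
KRW 48,896,640,877 × 0.00058956 = GBP 28,827,503.60
Profit = GBP 28,827,503.60 − GBP 28,279,000.00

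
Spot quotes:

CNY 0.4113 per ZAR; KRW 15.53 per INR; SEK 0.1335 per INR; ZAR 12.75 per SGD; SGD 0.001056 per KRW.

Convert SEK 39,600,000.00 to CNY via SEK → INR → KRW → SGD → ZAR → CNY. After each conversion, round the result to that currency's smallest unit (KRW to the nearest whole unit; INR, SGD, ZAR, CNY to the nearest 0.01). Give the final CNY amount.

CNY 25,510,454.04

SEK 39,600,000.00 ÷ 0.1335 = INR 296,629,213.48
INR 296,629,213.48 × 15.53 = KRW 4,606,651,685
KRW 4,606,651,685 × 0.001056 = SGD 4,864,624.18
SGD 4,864,624.18 × 12.75 = ZAR 62,023,958.29
ZAR 62,023,958.29 × 0.4113 = CNY 25,510,454.04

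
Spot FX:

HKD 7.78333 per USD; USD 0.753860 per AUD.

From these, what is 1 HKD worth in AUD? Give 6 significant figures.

HKD/AUD = 0.170429

1 HKD ÷ 7.78333 = 0.12848 USD
0.12848 USD ÷ 0.753860 = 0.170429 AUD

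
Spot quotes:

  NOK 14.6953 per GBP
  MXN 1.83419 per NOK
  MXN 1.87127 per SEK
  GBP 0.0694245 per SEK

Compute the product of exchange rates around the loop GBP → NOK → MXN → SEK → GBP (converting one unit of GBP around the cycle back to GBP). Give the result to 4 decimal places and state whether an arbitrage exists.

1.0000 (no arbitrage)

Around GBP → NOK → MXN → SEK → GBP: 1 × 14.6953 × 1.83419 ÷ 1.87127 × 0.0694245 = 0.999998
Product ≈ 1 (deviation 0.000%, within rounding noise).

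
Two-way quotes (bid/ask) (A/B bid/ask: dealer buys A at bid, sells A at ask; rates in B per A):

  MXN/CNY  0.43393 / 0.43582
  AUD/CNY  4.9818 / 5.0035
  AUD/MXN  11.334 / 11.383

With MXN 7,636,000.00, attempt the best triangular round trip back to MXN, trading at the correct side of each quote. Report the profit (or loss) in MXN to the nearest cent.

Net profit: MXN 32,109.67

Best loop MXN → AUD → CNY → MXN:
MXN 7,636,000.00 ÷ 11.383 (buy AUD at ask) = AUD 670,824.91
AUD 670,824.91 × 4.9818 (sell AUD at bid) = CNY 3,341,915.56
CNY 3,341,915.56 ÷ 0.43582 (buy MXN at ask) = MXN 7,668,109.67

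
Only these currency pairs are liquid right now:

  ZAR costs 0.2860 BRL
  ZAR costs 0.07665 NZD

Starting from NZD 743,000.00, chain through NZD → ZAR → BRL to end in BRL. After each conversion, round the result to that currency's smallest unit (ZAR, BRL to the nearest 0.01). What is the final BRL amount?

BRL 2,772,315.72

NZD 743,000.00 ÷ 0.07665 = ZAR 9,693,411.61
ZAR 9,693,411.61 × 0.2860 = BRL 2,772,315.72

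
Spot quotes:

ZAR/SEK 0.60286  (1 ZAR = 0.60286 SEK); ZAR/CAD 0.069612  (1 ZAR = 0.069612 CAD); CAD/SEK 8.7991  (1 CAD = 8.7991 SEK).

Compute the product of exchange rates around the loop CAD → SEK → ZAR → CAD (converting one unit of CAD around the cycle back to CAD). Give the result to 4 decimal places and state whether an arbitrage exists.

Around CAD → SEK → ZAR → CAD: 1 × 8.7991 ÷ 0.60286 × 0.069612 = 1.016029
Product > 1; profitable direction is CAD → SEK → ZAR → CAD.

1.0160 (arbitrage exists)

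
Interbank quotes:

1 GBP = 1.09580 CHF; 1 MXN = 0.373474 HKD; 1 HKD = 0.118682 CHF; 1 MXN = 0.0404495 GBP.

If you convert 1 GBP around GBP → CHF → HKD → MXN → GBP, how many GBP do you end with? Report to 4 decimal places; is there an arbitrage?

Around GBP → CHF → HKD → MXN → GBP: 1 × 1.09580 ÷ 0.118682 ÷ 0.373474 × 0.0404495 = 0.999998
Product ≈ 1 (deviation 0.000%, within rounding noise).

1.0000 (no arbitrage)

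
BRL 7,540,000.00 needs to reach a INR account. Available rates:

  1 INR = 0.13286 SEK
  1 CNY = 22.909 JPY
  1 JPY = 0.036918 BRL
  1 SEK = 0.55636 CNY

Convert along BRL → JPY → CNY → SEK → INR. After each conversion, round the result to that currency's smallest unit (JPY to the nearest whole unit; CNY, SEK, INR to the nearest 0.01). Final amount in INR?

INR 120,608,218.35

BRL 7,540,000.00 ÷ 0.036918 = JPY 204,236,416
JPY 204,236,416 ÷ 22.909 = CNY 8,915,117.03
CNY 8,915,117.03 ÷ 0.55636 = SEK 16,024,007.89
SEK 16,024,007.89 ÷ 0.13286 = INR 120,608,218.35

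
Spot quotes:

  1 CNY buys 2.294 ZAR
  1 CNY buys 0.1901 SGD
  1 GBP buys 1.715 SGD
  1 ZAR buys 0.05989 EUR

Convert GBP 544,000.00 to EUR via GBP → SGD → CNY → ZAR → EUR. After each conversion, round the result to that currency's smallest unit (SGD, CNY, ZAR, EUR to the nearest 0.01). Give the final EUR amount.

GBP 544,000.00 × 1.715 = SGD 932,960.00
SGD 932,960.00 ÷ 0.1901 = CNY 4,907,732.77
CNY 4,907,732.77 × 2.294 = ZAR 11,258,338.97
ZAR 11,258,338.97 × 0.05989 = EUR 674,261.92

EUR 674,261.92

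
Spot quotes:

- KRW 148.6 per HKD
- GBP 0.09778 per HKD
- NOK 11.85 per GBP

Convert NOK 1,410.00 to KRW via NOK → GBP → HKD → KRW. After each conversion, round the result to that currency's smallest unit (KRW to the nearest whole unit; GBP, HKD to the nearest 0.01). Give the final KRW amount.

NOK 1,410.00 ÷ 11.85 = GBP 118.99
GBP 118.99 ÷ 0.09778 = HKD 1,216.92
HKD 1,216.92 × 148.6 = KRW 180,834

KRW 180,834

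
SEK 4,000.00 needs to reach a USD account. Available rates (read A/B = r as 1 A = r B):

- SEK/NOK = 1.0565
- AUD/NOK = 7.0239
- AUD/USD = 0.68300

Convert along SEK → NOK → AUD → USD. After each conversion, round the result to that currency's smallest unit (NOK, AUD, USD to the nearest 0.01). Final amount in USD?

USD 410.93

SEK 4,000.00 × 1.0565 = NOK 4,226.00
NOK 4,226.00 ÷ 7.0239 = AUD 601.66
AUD 601.66 × 0.68300 = USD 410.93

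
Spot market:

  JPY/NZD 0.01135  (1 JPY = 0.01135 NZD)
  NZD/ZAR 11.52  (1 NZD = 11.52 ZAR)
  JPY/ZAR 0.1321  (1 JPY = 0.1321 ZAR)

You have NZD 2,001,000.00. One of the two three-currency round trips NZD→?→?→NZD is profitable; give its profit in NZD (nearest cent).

Profit: NZD 20,629.50

Profitable loop is NZD → JPY → ZAR → NZD:
NZD 2,001,000.00 ÷ 0.01135 = JPY 176,299,559
JPY 176,299,559 × 0.1321 = ZAR 23,289,171.81
ZAR 23,289,171.81 ÷ 11.52 = NZD 2,021,629.50
Profit = NZD 2,021,629.50 − NZD 2,001,000.00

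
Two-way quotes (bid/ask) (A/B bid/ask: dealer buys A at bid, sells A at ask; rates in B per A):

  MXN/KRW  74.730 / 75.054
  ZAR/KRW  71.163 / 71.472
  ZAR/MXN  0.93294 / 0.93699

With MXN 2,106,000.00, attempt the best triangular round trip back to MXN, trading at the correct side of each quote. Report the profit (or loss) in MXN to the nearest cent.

Net profit: MXN 25,099.94

Best loop MXN → ZAR → KRW → MXN:
MXN 2,106,000.00 ÷ 0.93699 (buy ZAR at ask) = ZAR 2,247,622.71
ZAR 2,247,622.71 × 71.163 (sell ZAR at bid) = KRW 159,947,575
KRW 159,947,575 ÷ 75.054 (buy MXN at ask) = MXN 2,131,099.94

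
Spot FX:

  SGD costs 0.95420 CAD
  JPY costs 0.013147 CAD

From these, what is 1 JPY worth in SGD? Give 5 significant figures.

1 JPY × 0.013147 = 0.013147 CAD
0.013147 CAD ÷ 0.95420 = 0.013778 SGD

JPY/SGD = 0.013778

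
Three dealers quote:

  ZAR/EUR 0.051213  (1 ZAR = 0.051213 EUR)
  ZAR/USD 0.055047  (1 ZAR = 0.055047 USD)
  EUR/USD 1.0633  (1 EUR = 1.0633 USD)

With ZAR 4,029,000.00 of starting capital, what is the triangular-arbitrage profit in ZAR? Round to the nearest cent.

Profit: ZAR 43,816.95

Profitable loop is ZAR → USD → EUR → ZAR:
ZAR 4,029,000.00 × 0.055047 = USD 221,784.36
USD 221,784.36 ÷ 1.0633 = EUR 208,581.17
EUR 208,581.17 ÷ 0.051213 = ZAR 4,072,816.95
Profit = ZAR 4,072,816.95 − ZAR 4,029,000.00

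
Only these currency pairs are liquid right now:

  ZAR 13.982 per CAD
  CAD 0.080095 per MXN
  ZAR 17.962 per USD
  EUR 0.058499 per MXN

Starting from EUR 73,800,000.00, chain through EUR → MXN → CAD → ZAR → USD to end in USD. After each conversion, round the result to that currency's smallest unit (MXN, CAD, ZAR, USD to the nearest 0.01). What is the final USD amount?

EUR 73,800,000.00 ÷ 0.058499 = MXN 1,261,560,026.67
MXN 1,261,560,026.67 × 0.080095 = CAD 101,044,650.34
CAD 101,044,650.34 × 13.982 = ZAR 1,412,806,301.05
ZAR 1,412,806,301.05 ÷ 17.962 = USD 78,655,289.00

USD 78,655,289.00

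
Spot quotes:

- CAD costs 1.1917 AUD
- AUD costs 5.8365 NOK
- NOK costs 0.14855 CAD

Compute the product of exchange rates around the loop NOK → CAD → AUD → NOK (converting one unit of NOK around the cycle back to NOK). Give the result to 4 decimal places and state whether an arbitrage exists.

1.0332 (arbitrage exists)

Around NOK → CAD → AUD → NOK: 1 × 0.14855 × 1.1917 × 5.8365 = 1.033218
Product > 1; profitable direction is NOK → CAD → AUD → NOK.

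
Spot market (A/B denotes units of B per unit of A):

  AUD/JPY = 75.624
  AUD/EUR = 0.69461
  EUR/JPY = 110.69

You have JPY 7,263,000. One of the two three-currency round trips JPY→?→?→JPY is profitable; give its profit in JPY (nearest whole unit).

Profit: JPY 121,240

Profitable loop is JPY → AUD → EUR → JPY:
JPY 7,263,000 ÷ 75.624 = AUD 96,040.94
AUD 96,040.94 × 0.69461 = EUR 66,711.00
EUR 66,711.00 × 110.69 = JPY 7,384,240
Profit = JPY 7,384,240 − JPY 7,263,000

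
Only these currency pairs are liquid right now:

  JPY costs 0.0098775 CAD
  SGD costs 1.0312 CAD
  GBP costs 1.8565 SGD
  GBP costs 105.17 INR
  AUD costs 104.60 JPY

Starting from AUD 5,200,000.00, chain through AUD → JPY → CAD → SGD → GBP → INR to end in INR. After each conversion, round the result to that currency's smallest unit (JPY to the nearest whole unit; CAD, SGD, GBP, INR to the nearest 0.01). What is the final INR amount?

INR 295,145,442.81

AUD 5,200,000.00 × 104.60 = JPY 543,920,000
JPY 543,920,000 × 0.0098775 = CAD 5,372,569.80
CAD 5,372,569.80 ÷ 1.0312 = SGD 5,210,017.26
SGD 5,210,017.26 ÷ 1.8565 = GBP 2,806,365.34
GBP 2,806,365.34 × 105.17 = INR 295,145,442.81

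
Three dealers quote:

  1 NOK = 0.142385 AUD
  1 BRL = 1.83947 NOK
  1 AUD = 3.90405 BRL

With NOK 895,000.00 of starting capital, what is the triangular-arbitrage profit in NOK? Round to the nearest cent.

Profit: NOK 20,156.47

Profitable loop is NOK → AUD → BRL → NOK:
NOK 895,000.00 × 0.142385 = AUD 127,434.58
AUD 127,434.58 × 3.90405 = BRL 497,510.95
BRL 497,510.95 × 1.83947 = NOK 915,156.47
Profit = NOK 915,156.47 − NOK 895,000.00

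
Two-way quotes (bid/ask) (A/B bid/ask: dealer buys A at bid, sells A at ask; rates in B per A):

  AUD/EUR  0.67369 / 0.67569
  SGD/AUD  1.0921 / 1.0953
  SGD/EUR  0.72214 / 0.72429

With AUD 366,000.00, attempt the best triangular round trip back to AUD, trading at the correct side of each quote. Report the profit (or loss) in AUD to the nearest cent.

Best loop AUD → EUR → SGD → AUD:
AUD 366,000.00 × 0.67369 (sell AUD at bid) = EUR 246,570.54
EUR 246,570.54 ÷ 0.72429 (buy SGD at ask) = SGD 340,430.68
SGD 340,430.68 × 1.0921 (sell SGD at bid) = AUD 371,784.35

Net profit: AUD 5,784.35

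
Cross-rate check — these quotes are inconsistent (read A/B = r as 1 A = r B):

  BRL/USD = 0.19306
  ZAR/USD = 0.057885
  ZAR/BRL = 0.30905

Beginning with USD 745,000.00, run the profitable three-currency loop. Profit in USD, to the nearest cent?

Profitable loop is USD → ZAR → BRL → USD:
USD 745,000.00 ÷ 0.057885 = ZAR 12,870,346.38
ZAR 12,870,346.38 × 0.30905 = BRL 3,977,580.55
BRL 3,977,580.55 × 0.19306 = USD 767,911.70
Profit = USD 767,911.70 − USD 745,000.00

Profit: USD 22,911.70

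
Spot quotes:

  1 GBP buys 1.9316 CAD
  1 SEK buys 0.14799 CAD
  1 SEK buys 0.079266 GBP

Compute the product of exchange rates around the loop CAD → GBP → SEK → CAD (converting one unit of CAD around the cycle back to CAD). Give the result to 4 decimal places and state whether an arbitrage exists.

Around CAD → GBP → SEK → CAD: 1 ÷ 1.9316 ÷ 0.079266 × 0.14799 = 0.966559
Product < 1; profitable direction is CAD → SEK → GBP → CAD.

0.9666 (arbitrage exists)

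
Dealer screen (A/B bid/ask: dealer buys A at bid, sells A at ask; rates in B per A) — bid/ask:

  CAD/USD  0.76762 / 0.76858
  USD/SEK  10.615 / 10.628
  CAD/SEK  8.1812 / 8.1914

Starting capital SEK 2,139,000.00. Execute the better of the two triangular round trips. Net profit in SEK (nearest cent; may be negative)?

Best loop SEK → USD → CAD → SEK:
SEK 2,139,000.00 ÷ 10.628 (buy USD at ask) = USD 201,260.82
USD 201,260.82 ÷ 0.76858 (buy CAD at ask) = CAD 261,860.60
CAD 261,860.60 × 8.1812 (sell CAD at bid) = SEK 2,142,333.95

Net profit: SEK 3,333.95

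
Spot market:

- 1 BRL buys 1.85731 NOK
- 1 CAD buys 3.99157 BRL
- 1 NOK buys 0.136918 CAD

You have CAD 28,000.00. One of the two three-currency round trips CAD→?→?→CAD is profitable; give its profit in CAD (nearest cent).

Profitable loop is CAD → BRL → NOK → CAD:
CAD 28,000.00 × 3.99157 = BRL 111,763.96
BRL 111,763.96 × 1.85731 = NOK 207,580.32
NOK 207,580.32 × 0.136918 = CAD 28,421.48
Profit = CAD 28,421.48 − CAD 28,000.00

Profit: CAD 421.48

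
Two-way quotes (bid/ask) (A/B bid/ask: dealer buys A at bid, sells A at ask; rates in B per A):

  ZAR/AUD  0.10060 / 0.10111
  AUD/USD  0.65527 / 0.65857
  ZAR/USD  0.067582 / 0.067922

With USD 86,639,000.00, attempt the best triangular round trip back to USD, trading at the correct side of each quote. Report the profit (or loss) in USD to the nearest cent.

Best loop USD → AUD → ZAR → USD:
USD 86,639,000.00 ÷ 0.65857 (buy AUD at ask) = AUD 131,556,250.66
AUD 131,556,250.66 ÷ 0.10111 (buy ZAR at ask) = ZAR 1,301,120,073.82
ZAR 1,301,120,073.82 × 0.067582 (sell ZAR at bid) = USD 87,932,296.83

Net profit: USD 1,293,296.83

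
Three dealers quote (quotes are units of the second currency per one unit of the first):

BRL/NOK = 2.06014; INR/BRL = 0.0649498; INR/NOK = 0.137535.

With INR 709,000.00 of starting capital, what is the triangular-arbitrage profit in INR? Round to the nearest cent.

Profit: INR 19,760.65

Profitable loop is INR → NOK → BRL → INR:
INR 709,000.00 × 0.137535 = NOK 97,512.31
NOK 97,512.31 ÷ 2.06014 = BRL 47,332.86
BRL 47,332.86 ÷ 0.0649498 = INR 728,760.65
Profit = INR 728,760.65 − INR 709,000.00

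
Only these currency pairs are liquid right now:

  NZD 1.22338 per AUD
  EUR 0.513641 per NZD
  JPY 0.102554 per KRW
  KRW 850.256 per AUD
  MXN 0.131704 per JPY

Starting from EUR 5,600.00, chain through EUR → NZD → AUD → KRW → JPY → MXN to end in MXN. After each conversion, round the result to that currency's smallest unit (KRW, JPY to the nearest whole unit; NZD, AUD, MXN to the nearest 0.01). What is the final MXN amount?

EUR 5,600.00 ÷ 0.513641 = NZD 10,902.56
NZD 10,902.56 ÷ 1.22338 = AUD 8,911.83
AUD 8,911.83 × 850.256 = KRW 7,577,337
KRW 7,577,337 × 0.102554 = JPY 777,086
JPY 777,086 × 0.131704 = MXN 102,345.33

MXN 102,345.33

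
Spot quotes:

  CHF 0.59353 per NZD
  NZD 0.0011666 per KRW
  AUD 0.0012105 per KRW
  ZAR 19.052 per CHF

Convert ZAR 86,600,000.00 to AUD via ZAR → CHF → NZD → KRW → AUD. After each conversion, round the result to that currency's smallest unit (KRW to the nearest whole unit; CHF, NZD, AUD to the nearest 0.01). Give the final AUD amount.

ZAR 86,600,000.00 ÷ 19.052 = CHF 4,545,454.55
CHF 4,545,454.55 ÷ 0.59353 = NZD 7,658,340.02
NZD 7,658,340.02 ÷ 0.0011666 = KRW 6,564,666,570
KRW 6,564,666,570 × 0.0012105 = AUD 7,946,528.88

AUD 7,946,528.88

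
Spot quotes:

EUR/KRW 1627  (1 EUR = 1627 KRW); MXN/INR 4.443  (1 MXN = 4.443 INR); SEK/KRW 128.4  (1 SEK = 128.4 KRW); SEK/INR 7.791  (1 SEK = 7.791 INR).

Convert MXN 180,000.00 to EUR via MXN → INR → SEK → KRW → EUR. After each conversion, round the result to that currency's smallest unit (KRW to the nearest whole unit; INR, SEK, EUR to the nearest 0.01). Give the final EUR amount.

MXN 180,000.00 × 4.443 = INR 799,740.00
INR 799,740.00 ÷ 7.791 = SEK 102,649.21
SEK 102,649.21 × 128.4 = KRW 13,180,159
KRW 13,180,159 ÷ 1627 = EUR 8,100.90

EUR 8,100.90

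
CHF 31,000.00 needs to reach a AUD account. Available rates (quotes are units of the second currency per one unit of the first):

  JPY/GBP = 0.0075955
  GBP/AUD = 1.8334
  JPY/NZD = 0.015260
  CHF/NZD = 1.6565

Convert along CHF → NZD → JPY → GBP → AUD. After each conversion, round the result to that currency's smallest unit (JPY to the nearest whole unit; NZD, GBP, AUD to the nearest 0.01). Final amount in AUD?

AUD 46,861.08

CHF 31,000.00 × 1.6565 = NZD 51,351.50
NZD 51,351.50 ÷ 0.015260 = JPY 3,365,105
JPY 3,365,105 × 0.0075955 = GBP 25,559.66
GBP 25,559.66 × 1.8334 = AUD 46,861.08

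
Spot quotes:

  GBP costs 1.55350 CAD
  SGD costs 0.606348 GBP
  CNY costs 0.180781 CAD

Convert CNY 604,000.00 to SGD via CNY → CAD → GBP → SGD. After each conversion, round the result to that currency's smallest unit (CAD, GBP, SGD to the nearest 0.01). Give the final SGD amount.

CNY 604,000.00 × 0.180781 = CAD 109,191.72
CAD 109,191.72 ÷ 1.55350 = GBP 70,287.56
GBP 70,287.56 ÷ 0.606348 = SGD 115,919.50

SGD 115,919.50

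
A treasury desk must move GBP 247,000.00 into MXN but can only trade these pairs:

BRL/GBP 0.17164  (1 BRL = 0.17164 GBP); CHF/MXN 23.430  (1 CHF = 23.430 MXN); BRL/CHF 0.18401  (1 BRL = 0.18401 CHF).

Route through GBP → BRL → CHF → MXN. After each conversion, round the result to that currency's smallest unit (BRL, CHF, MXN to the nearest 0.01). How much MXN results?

MXN 6,204,290.94

GBP 247,000.00 ÷ 0.17164 = BRL 1,439,058.49
BRL 1,439,058.49 × 0.18401 = CHF 264,801.15
CHF 264,801.15 × 23.430 = MXN 6,204,290.94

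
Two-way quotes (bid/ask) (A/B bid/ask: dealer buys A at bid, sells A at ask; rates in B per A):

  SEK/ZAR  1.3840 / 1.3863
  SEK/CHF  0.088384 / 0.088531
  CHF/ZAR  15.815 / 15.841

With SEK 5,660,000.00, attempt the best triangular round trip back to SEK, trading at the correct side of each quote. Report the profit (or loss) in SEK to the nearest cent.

Net profit: SEK 46,923.58

Best loop SEK → CHF → ZAR → SEK:
SEK 5,660,000.00 × 0.088384 (sell SEK at bid) = CHF 500,253.44
CHF 500,253.44 × 15.815 (sell CHF at bid) = ZAR 7,911,508.15
ZAR 7,911,508.15 ÷ 1.3863 (buy SEK at ask) = SEK 5,706,923.58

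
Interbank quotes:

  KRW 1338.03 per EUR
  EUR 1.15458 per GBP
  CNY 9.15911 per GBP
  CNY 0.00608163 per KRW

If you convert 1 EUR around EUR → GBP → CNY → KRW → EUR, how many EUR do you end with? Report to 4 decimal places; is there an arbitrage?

Around EUR → GBP → CNY → KRW → EUR: 1 ÷ 1.15458 × 9.15911 ÷ 0.00608163 ÷ 1338.03 = 0.974863
Product < 1; profitable direction is EUR → KRW → CNY → GBP → EUR.

0.9749 (arbitrage exists)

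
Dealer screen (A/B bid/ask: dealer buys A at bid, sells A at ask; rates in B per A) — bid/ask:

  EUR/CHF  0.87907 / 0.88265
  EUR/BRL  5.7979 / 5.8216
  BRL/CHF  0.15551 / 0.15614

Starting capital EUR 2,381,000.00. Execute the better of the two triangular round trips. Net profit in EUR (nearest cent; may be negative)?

Net profit: EUR 51,203.51

Best loop EUR → BRL → CHF → EUR:
EUR 2,381,000.00 × 5.7979 (sell EUR at bid) = BRL 13,804,799.90
BRL 13,804,799.90 × 0.15551 (sell BRL at bid) = CHF 2,146,784.43
CHF 2,146,784.43 ÷ 0.88265 (buy EUR at ask) = EUR 2,432,203.51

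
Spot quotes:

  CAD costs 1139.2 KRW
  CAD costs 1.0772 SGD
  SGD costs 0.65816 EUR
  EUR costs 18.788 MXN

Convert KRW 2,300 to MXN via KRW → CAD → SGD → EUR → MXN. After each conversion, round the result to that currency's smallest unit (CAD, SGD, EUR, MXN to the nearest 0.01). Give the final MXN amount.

MXN 26.87

KRW 2,300 ÷ 1139.2 = CAD 2.02
CAD 2.02 × 1.0772 = SGD 2.18
SGD 2.18 × 0.65816 = EUR 1.43
EUR 1.43 × 18.788 = MXN 26.87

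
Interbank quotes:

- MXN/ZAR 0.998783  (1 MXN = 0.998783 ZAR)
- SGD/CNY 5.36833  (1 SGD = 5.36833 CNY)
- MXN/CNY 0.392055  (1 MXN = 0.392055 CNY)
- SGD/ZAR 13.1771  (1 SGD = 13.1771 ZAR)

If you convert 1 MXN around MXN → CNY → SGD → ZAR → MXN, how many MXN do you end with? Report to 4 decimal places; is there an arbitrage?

Around MXN → CNY → SGD → ZAR → MXN: 1 × 0.392055 ÷ 5.36833 × 13.1771 ÷ 0.998783 = 0.963511
Product < 1; profitable direction is MXN → ZAR → SGD → CNY → MXN.

0.9635 (arbitrage exists)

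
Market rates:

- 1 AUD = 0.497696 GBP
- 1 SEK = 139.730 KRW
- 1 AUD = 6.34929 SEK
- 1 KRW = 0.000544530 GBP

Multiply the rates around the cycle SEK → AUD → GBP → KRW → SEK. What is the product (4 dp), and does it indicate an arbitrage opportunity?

Around SEK → AUD → GBP → KRW → SEK: 1 ÷ 6.34929 × 0.497696 ÷ 0.000544530 ÷ 139.730 = 1.030214
Product > 1; profitable direction is SEK → AUD → GBP → KRW → SEK.

1.0302 (arbitrage exists)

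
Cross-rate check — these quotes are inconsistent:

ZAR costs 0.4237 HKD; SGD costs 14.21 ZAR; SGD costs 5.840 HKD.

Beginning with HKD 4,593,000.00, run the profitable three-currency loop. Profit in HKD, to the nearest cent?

Profit: HKD 142,176.16

Profitable loop is HKD → SGD → ZAR → HKD:
HKD 4,593,000.00 ÷ 5.840 = SGD 786,472.60
SGD 786,472.60 × 14.21 = ZAR 11,175,775.68
ZAR 11,175,775.68 × 0.4237 = HKD 4,735,176.16
Profit = HKD 4,735,176.16 − HKD 4,593,000.00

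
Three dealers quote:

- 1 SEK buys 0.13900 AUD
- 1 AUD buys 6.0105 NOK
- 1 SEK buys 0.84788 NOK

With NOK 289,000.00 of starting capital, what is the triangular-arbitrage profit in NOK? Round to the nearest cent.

Profitable loop is NOK → AUD → SEK → NOK:
NOK 289,000.00 ÷ 6.0105 = AUD 48,082.52
AUD 48,082.52 ÷ 0.13900 = SEK 345,917.43
SEK 345,917.43 × 0.84788 = NOK 293,296.47
Profit = NOK 293,296.47 − NOK 289,000.00

Profit: NOK 4,296.47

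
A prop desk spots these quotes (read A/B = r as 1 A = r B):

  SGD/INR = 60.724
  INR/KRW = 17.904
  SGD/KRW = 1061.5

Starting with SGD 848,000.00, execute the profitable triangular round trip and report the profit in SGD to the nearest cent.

Profitable loop is SGD → INR → KRW → SGD:
SGD 848,000.00 × 60.724 = INR 51,493,952.00
INR 51,493,952.00 × 17.904 = KRW 921,947,717
KRW 921,947,717 ÷ 1061.5 = SGD 868,532.94
Profit = SGD 868,532.94 − SGD 848,000.00

Profit: SGD 20,532.94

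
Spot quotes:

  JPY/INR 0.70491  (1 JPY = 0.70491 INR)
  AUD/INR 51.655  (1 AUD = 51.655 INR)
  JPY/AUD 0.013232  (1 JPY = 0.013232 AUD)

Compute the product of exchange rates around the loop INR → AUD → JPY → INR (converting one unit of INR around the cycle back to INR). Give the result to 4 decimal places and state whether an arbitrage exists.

Around INR → AUD → JPY → INR: 1 ÷ 51.655 ÷ 0.013232 × 0.70491 = 1.031326
Product > 1; profitable direction is INR → AUD → JPY → INR.

1.0313 (arbitrage exists)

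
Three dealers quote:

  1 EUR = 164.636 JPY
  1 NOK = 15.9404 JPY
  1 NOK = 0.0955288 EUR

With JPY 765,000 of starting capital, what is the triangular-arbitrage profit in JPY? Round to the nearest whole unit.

Profit: JPY 10,357

Profitable loop is JPY → EUR → NOK → JPY:
JPY 765,000 ÷ 164.636 = EUR 4,646.61
EUR 4,646.61 ÷ 0.0955288 = NOK 48,640.98
NOK 48,640.98 × 15.9404 = JPY 775,357
Profit = JPY 775,357 − JPY 765,000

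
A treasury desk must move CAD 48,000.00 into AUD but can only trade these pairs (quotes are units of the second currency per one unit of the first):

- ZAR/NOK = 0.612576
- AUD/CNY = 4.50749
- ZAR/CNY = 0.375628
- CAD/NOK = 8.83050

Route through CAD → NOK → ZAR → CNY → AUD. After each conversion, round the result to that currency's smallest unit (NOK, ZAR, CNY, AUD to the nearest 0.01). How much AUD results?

AUD 57,662.00

CAD 48,000.00 × 8.83050 = NOK 423,864.00
NOK 423,864.00 ÷ 0.612576 = ZAR 691,937.00
ZAR 691,937.00 × 0.375628 = CNY 259,910.91
CNY 259,910.91 ÷ 4.50749 = AUD 57,662.00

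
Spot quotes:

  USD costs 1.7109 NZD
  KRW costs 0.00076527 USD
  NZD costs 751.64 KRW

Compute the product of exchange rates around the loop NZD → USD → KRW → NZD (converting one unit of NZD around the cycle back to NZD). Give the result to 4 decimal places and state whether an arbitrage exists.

Around NZD → USD → KRW → NZD: 1 ÷ 1.7109 ÷ 0.00076527 ÷ 751.64 = 1.016134
Product > 1; profitable direction is NZD → USD → KRW → NZD.

1.0161 (arbitrage exists)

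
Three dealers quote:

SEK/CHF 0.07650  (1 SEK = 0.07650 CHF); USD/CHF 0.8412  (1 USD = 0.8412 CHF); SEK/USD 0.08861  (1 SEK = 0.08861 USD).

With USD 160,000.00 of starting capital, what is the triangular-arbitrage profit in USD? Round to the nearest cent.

Profit: USD 4,209.93

Profitable loop is USD → SEK → CHF → USD:
USD 160,000.00 ÷ 0.08861 = SEK 1,805,665.27
SEK 1,805,665.27 × 0.07650 = CHF 138,133.39
CHF 138,133.39 ÷ 0.8412 = USD 164,209.93
Profit = USD 164,209.93 − USD 160,000.00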